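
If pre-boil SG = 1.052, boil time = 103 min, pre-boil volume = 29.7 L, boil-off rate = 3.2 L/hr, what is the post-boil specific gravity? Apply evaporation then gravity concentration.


V_post = V_pre − rate·(t/60);  SG_post = 1 + (SG_pre−1)·V_pre/V_post
V_post = 29.7 − 3.2·(103/60) = 24.2067
SG_post = 1 + (1.052 − 1)·29.7/24.2067

1.0638


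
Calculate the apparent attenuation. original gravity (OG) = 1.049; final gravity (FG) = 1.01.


AA = (OG − FG)/(OG − 1) · 100
AA = (1.049 − 1.01)/(1.049 − 1) · 100

79.5918 %


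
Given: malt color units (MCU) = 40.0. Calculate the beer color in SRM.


SRM = 1.4922 · MCU^0.6859
SRM = 1.4922 · 40.0^0.6859

18.7361 SRM


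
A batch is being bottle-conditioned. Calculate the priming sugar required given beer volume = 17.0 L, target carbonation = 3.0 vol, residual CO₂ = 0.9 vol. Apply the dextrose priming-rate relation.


sugar = (target − residual)·4.0·V
sugar = (3.0 − 0.9)·4.0·17.0

142.8000 g


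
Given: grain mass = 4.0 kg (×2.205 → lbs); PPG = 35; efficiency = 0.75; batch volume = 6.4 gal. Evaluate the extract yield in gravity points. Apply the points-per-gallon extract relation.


points = lbs × PPG × eff / vol
lbs = 4.0 × 2.205 = 8.8200
points = 8.8200 × 35 × 0.75 / 6.4

36.1758 points


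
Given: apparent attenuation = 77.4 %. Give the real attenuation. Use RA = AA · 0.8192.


RA = 77.4 · 0.8192

63.4061 %


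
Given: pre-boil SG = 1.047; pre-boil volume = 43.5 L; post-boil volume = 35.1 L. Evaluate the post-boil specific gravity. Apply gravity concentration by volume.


SG_post = 1 + (SG_pre − 1)·V_pre/V_post
pts_pre = (1.047 − 1)·1000 = 47.0000
pts_post = 47.0000·43.5/35.1 = 58.2479
SG_post = 1 + 58.2479/1000

1.0582


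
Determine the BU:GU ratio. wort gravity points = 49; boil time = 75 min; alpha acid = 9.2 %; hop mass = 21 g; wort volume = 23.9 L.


U = 1.65·0.000125^(GP/1000)·(1−e^(−0.04t))/4.15;  IBU = (α/100)·m·U·1000/V;  BU:GU = IBU/GP
U = 1.65·0.000125^(49/1000)·(1−e^(−0.04·75))/4.15 = 0.2432
IBU = (9.2/100)·21·0.2432·1000/23.9 = 19.6614
BU:GU = 19.6614/49

0.4013


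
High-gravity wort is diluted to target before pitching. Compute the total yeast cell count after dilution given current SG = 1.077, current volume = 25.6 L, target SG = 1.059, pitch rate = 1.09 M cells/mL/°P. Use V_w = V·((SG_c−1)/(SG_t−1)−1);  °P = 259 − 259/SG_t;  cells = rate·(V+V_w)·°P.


V_w = 25.6·((1.077−1)/(1.059−1)−1) = 7.8102
V_final = 25.6 + 7.8102 = 33.4102
°P = 259 − 259/1.059 = 14.4297
cells = 1.09·33.4102·14.4297

525.4858 billion cells


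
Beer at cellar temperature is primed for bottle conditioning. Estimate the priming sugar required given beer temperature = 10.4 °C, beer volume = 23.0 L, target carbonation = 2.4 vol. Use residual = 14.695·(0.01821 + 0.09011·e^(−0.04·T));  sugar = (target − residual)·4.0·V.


residual = 14.695·(0.01821 + 0.09011·e^(−0.04·10.4)) = 1.1411
sugar = (2.4 − 1.1411)·4.0·23.0

115.8167 g


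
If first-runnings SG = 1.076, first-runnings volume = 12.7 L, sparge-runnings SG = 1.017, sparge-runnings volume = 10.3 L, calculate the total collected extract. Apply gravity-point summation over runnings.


total = Σ (SG_i − 1)·1000·V_i
first = (1.076 − 1)·1000·12.7 = 965.2000
sparge = (1.017 − 1)·1000·10.3 = 175.1000
total = 965.2000 + 175.1000

1140.3000 gravity·L


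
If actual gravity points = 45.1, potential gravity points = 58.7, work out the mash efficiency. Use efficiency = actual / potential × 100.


efficiency = 45.1 / 58.7 × 100

76.8313 %


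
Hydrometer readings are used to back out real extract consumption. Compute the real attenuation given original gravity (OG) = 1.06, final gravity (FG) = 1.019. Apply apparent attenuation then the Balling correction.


AA = (OG−FG)/(OG−1)·100;  RA = AA·0.8192
AA = (1.06 − 1.019)/(1.06 − 1)·100 = 68.3333
RA = 68.3333·0.8192

55.9787 %


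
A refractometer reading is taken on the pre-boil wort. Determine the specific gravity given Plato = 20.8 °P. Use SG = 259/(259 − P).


SG = 259/(259 − 20.8)

1.0873


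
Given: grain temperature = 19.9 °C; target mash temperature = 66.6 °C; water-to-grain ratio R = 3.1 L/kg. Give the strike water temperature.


T_strike = (0.41/R)·(T_mash − T_grain) + T_mash
T_strike = (0.41/3.1)·(66.6 − 19.9) + 66.6

72.7765 °C


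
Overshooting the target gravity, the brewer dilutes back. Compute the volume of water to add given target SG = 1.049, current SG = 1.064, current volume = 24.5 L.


V_water = V·((SG_curr − 1)/(SG_target − 1) − 1)
V_water = 24.5·((1.064 − 1)/(1.049 − 1) − 1)

7.5000 L


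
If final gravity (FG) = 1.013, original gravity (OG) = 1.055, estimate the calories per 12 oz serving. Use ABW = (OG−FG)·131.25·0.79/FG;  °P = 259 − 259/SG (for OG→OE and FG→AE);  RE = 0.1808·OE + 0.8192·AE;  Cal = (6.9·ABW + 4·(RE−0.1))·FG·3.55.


ABW = (1.055 − 1.013)·131.25·0.79/1.013 = 4.2990
OE = 259 − 259/1.055 = 13.5024 °P
AE = 259 − 259/1.013 = 3.3238 °P
RE = 0.1808·13.5024 + 0.8192·3.3238 = 5.1641 °P
Cal = (6.9·4.2990 + 4·(5.1641−0.1))·1.013·3.55

179.5174 kcal


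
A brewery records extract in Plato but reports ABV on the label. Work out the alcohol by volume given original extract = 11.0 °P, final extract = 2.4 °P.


SG = 259/(259 − P);  ABV = (OG − FG)·131.25
OG = 259/(259 − 11.0) = 1.0444
FG = 259/(259 − 2.4) = 1.0094
ABV = (1.0444 − 1.0094)·131.25

4.5940 % ABV


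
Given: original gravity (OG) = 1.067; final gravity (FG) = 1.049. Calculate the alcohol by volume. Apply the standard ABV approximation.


ABV = (OG − FG) · 131.25
ABV = (1.067 − 1.049) · 131.25

2.3625 % ABV


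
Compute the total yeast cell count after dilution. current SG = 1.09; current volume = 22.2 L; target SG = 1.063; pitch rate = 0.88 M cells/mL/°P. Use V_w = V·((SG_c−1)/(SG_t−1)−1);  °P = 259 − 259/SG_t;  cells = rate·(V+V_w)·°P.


V_w = 22.2·((1.09−1)/(1.063−1)−1) = 9.5143
V_final = 22.2 + 9.5143 = 31.7143
°P = 259 − 259/1.063 = 15.3500
cells = 0.88·31.7143·15.3500

428.3953 billion cells


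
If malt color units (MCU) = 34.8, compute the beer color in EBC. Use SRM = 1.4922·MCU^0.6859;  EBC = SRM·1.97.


SRM = 1.4922·34.8^0.6859 = 17.0293
EBC = 17.0293·1.97

33.5477 EBC


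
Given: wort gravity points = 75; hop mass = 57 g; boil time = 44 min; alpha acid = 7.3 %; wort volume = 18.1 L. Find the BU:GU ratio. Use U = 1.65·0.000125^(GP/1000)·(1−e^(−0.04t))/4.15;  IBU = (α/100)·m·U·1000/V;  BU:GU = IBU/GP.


U = 1.65·0.000125^(75/1000)·(1−e^(−0.04·44))/4.15 = 0.1678
IBU = (7.3/100)·57·0.1678·1000/18.1 = 38.5683
BU:GU = 38.5683/75

0.5142


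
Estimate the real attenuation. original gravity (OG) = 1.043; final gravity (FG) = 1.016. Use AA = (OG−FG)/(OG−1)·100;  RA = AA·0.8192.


AA = (1.043 − 1.016)/(1.043 − 1)·100 = 62.7907
RA = 62.7907·0.8192

51.4381 %


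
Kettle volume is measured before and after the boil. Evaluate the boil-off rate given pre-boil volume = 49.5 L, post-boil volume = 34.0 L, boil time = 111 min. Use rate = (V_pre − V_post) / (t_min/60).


rate = (49.5 − 34.0) / (111/60)

8.3784 L/hr


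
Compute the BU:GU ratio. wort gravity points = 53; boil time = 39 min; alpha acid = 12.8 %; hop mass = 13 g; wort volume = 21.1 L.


U = 1.65·0.000125^(GP/1000)·(1−e^(−0.04t))/4.15;  IBU = (α/100)·m·U·1000/V;  BU:GU = IBU/GP
U = 1.65·0.000125^(53/1000)·(1−e^(−0.04·39))/4.15 = 0.1950
IBU = (12.8/100)·13·0.1950·1000/21.1 = 15.3814
BU:GU = 15.3814/53

0.2902


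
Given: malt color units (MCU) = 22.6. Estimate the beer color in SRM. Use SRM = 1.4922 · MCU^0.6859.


SRM = 1.4922 · 22.6^0.6859

12.6651 SRM


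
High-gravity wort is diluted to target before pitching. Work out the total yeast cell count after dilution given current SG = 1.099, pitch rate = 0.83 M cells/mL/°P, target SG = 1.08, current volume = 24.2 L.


V_w = V·((SG_c−1)/(SG_t−1)−1);  °P = 259 − 259/SG_t;  cells = rate·(V+V_w)·°P
V_w = 24.2·((1.099−1)/(1.08−1)−1) = 5.7475
V_final = 24.2 + 5.7475 = 29.9475
°P = 259 − 259/1.08 = 19.1852
cells = 0.83·29.9475·19.1852

476.8751 billion cells


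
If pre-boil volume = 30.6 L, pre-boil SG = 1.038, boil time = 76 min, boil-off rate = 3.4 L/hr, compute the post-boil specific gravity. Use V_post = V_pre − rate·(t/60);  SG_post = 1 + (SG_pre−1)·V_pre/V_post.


V_post = 30.6 − 3.4·(76/60) = 26.2933
SG_post = 1 + (1.038 − 1)·30.6/26.2933

1.0442


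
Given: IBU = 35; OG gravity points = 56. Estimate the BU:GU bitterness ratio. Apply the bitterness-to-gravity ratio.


BU:GU = IBU / OG_points
BU:GU = 35 / 56

0.6250


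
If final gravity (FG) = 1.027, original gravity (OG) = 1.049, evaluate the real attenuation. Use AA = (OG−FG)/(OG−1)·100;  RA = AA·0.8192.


AA = (1.049 − 1.027)/(1.049 − 1)·100 = 44.8980
RA = 44.8980·0.8192

36.7804 %


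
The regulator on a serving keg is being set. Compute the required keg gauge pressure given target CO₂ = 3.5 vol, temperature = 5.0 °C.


psi = vols/(0.01821 + 0.09011·e^(−0.04·T)) − 14.695
psi = 3.5/(0.01821 + 0.09011·e^(−0.04·5.0)) − 14.695

23.3543 psi


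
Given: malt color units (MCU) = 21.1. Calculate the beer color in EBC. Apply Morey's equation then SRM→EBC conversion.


SRM = 1.4922·MCU^0.6859;  EBC = SRM·1.97
SRM = 1.4922·21.1^0.6859 = 12.0824
EBC = 12.0824·1.97

23.8023 EBC


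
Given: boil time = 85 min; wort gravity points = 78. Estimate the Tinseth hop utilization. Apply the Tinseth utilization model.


U = 1.65·0.000125^(GP/1000) · (1 − e^(−0.04·t))/4.15
bigness = 1.65·0.000125^(78/1000) = 0.8185
boil_factor = (1 − e^(−0.04·85))/4.15 = 0.2329
U = 0.8185 · 0.2329

0.1907


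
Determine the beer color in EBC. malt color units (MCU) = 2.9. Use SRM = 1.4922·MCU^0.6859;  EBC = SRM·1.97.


SRM = 1.4922·2.9^0.6859 = 3.0973
EBC = 3.0973·1.97

6.1017 EBC


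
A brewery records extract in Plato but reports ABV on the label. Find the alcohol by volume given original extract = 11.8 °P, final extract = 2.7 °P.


SG = 259/(259 − P);  ABV = (OG − FG)·131.25
OG = 259/(259 − 11.8) = 1.0477
FG = 259/(259 − 2.7) = 1.0105
ABV = (1.0477 − 1.0105)·131.25

4.8825 % ABV


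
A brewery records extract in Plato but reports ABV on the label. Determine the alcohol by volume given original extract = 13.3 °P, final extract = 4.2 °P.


SG = 259/(259 − P);  ABV = (OG − FG)·131.25
OG = 259/(259 − 13.3) = 1.0541
FG = 259/(259 − 4.2) = 1.0165
ABV = (1.0541 − 1.0165)·131.25

4.9412 % ABV


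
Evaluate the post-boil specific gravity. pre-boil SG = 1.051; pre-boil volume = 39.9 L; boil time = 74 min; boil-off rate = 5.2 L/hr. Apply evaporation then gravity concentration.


V_post = V_pre − rate·(t/60);  SG_post = 1 + (SG_pre−1)·V_pre/V_post
V_post = 39.9 − 5.2·(74/60) = 33.4867
SG_post = 1 + (1.051 − 1)·39.9/33.4867

1.0608


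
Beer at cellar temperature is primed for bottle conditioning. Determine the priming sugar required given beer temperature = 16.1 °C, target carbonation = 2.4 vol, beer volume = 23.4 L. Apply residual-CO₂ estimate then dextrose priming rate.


residual = 14.695·(0.01821 + 0.09011·e^(−0.04·T));  sugar = (target − residual)·4.0·V
residual = 14.695·(0.01821 + 0.09011·e^(−0.04·16.1)) = 0.9630
sugar = (2.4 − 0.9630)·4.0·23.4

134.5002 g


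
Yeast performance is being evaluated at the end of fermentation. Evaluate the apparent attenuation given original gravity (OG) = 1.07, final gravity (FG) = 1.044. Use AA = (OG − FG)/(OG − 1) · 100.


AA = (1.07 − 1.044)/(1.07 − 1) · 100

37.1429 %


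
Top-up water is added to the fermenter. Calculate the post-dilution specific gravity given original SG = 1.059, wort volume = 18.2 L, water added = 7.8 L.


SG_new = 1 + (SG_old − 1)·V_old/(V_old + V_water)
pts = (1.059 − 1)·1000·18.2/(18.2 + 7.8) = 41.3000
SG_new = 1 + 41.3000/1000

1.0413


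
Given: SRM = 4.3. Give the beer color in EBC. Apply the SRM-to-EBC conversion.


EBC = SRM · 1.97
EBC = 4.3 · 1.97

8.4710 EBC


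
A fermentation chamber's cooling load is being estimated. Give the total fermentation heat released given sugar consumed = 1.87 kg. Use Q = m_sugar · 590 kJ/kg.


Q = 1.87 · 590

1103.3000 kJ


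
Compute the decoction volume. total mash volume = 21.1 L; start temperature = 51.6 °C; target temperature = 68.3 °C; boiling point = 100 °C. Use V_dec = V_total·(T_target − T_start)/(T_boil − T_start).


V_dec = 21.1·(68.3 − 51.6)/(100 − 51.6)

7.2804 L


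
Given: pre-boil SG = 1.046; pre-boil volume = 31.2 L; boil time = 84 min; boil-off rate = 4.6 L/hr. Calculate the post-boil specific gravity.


V_post = V_pre − rate·(t/60);  SG_post = 1 + (SG_pre−1)·V_pre/V_post
V_post = 31.2 − 4.6·(84/60) = 24.7600
SG_post = 1 + (1.046 − 1)·31.2/24.7600

1.0580


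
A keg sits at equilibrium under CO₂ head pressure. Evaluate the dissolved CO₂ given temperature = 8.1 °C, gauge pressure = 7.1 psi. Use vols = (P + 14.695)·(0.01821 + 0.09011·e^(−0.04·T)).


vols = (7.1 + 14.695)·(0.01821 + 0.09011·e^(−0.04·8.1))

1.8173 volumes


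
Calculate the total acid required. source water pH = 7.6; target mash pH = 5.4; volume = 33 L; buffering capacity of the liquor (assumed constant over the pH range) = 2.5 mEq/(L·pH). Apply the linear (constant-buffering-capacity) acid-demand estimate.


acid = buffering capacity · (pH_source − pH_target) · V
acid = 2.5 · (7.6 − 5.4) · 33

181.5000 mEq


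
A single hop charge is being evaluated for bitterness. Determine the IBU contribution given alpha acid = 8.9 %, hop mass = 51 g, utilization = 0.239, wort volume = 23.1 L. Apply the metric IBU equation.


IBU = (α/100)·mass·U·1000 / V
IBU = (8.9/100)·51·0.239·1000 / 23.1

46.9619 IBU


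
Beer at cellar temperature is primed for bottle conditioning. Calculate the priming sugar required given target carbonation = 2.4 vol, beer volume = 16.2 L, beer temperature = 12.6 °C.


residual = 14.695·(0.01821 + 0.09011·e^(−0.04·T));  sugar = (target − residual)·4.0·V
residual = 14.695·(0.01821 + 0.09011·e^(−0.04·12.6)) = 1.0675
sugar = (2.4 − 1.0675)·4.0·16.2

86.3436 g


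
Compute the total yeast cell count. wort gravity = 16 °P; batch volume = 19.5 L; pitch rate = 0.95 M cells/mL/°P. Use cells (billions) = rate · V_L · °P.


cells = 0.95 · 19.5 · 16

296.4000 billion cells


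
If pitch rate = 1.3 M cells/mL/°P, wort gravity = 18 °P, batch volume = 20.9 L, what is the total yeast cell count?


cells (billions) = rate · V_L · °P
cells = 1.3 · 20.9 · 18

489.0600 billion cells


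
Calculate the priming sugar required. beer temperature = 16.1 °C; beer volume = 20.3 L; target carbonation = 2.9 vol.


residual = 14.695·(0.01821 + 0.09011·e^(−0.04·T));  sugar = (target − residual)·4.0·V
residual = 14.695·(0.01821 + 0.09011·e^(−0.04·16.1)) = 0.9630
sugar = (2.9 − 0.9630)·4.0·20.3

157.2818 g


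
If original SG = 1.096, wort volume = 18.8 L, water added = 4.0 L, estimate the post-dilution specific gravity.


SG_new = 1 + (SG_old − 1)·V_old/(V_old + V_water)
pts = (1.096 − 1)·1000·18.8/(18.8 + 4.0) = 79.1579
SG_new = 1 + 79.1579/1000

1.0792


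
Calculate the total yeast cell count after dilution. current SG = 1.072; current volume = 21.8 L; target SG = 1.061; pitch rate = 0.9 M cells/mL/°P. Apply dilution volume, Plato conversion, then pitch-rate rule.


V_w = V·((SG_c−1)/(SG_t−1)−1);  °P = 259 − 259/SG_t;  cells = rate·(V+V_w)·°P
V_w = 21.8·((1.072−1)/(1.061−1)−1) = 3.9311
V_final = 21.8 + 3.9311 = 25.7311
°P = 259 − 259/1.061 = 14.8907
cells = 0.9·25.7311·14.8907

344.8386 billion cells


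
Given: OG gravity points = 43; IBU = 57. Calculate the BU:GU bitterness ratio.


BU:GU = IBU / OG_points
BU:GU = 57 / 43

1.3256


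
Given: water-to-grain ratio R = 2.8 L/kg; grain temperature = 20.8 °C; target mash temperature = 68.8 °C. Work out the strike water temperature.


T_strike = (0.41/R)·(T_mash − T_grain) + T_mash
T_strike = (0.41/2.8)·(68.8 − 20.8) + 68.8

75.8286 °C


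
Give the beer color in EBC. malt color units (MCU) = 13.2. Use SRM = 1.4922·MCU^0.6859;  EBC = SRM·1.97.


SRM = 1.4922·13.2^0.6859 = 8.7585
EBC = 8.7585·1.97

17.2542 EBC


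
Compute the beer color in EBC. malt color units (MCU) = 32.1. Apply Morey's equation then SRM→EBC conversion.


SRM = 1.4922·MCU^0.6859;  EBC = SRM·1.97
SRM = 1.4922·32.1^0.6859 = 16.1116
EBC = 16.1116·1.97

31.7399 EBC


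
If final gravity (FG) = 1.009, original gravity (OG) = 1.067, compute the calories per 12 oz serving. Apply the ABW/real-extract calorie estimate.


ABW = (OG−FG)·131.25·0.79/FG;  °P = 259 − 259/SG (for OG→OE and FG→AE);  RE = 0.1808·OE + 0.8192·AE;  Cal = (6.9·ABW + 4·(RE−0.1))·FG·3.55
ABW = (1.067 − 1.009)·131.25·0.79/1.009 = 5.9602
OE = 259 − 259/1.067 = 16.2634 °P
AE = 259 − 259/1.009 = 2.3102 °P
RE = 0.1808·16.2634 + 0.8192·2.3102 = 4.8329 °P
Cal = (6.9·5.9602 + 4·(4.8329−0.1))·1.009·3.55

215.1224 kcal


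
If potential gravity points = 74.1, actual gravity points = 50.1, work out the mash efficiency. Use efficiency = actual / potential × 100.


efficiency = 50.1 / 74.1 × 100

67.6113 %


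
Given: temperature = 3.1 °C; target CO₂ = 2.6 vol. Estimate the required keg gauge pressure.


psi = vols/(0.01821 + 0.09011·e^(−0.04·T)) − 14.695
psi = 2.6/(0.01821 + 0.09011·e^(−0.04·3.1)) − 14.695

11.8868 psi


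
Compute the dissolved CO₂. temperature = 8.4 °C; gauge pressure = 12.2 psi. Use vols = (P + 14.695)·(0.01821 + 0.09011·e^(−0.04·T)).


vols = (12.2 + 14.695)·(0.01821 + 0.09011·e^(−0.04·8.4))

2.2217 volumes


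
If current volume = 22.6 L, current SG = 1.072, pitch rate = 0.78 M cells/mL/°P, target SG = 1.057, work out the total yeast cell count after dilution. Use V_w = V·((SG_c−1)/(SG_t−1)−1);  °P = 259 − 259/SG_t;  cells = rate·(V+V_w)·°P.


V_w = 22.6·((1.072−1)/(1.057−1)−1) = 5.9474
V_final = 22.6 + 5.9474 = 28.5474
°P = 259 − 259/1.057 = 13.9669
cells = 0.78·28.5474·13.9669

310.9999 billion cells


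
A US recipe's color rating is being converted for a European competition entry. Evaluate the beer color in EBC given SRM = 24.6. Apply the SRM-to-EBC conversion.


EBC = SRM · 1.97
EBC = 24.6 · 1.97

48.4620 EBC


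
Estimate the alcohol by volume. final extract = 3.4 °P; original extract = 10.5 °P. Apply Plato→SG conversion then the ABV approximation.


SG = 259/(259 − P);  ABV = (OG − FG)·131.25
OG = 259/(259 − 10.5) = 1.0423
FG = 259/(259 − 3.4) = 1.0133
ABV = (1.0423 − 1.0133)·131.25

3.7999 % ABV


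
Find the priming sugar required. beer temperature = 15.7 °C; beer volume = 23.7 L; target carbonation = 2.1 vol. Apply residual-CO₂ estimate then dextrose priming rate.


residual = 14.695·(0.01821 + 0.09011·e^(−0.04·T));  sugar = (target − residual)·4.0·V
residual = 14.695·(0.01821 + 0.09011·e^(−0.04·15.7)) = 0.9742
sugar = (2.1 − 0.9742)·4.0·23.7

106.7213 g


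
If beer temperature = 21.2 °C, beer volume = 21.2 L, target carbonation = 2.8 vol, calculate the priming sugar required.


residual = 14.695·(0.01821 + 0.09011·e^(−0.04·T));  sugar = (target − residual)·4.0·V
residual = 14.695·(0.01821 + 0.09011·e^(−0.04·21.2)) = 0.8347
sugar = (2.8 − 0.8347)·4.0·21.2

166.6576 g


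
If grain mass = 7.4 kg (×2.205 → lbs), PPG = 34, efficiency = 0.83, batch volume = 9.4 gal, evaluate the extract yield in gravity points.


points = lbs × PPG × eff / vol
lbs = 7.4 × 2.205 = 16.3170
points = 16.3170 × 34 × 0.83 / 9.4

48.9857 points


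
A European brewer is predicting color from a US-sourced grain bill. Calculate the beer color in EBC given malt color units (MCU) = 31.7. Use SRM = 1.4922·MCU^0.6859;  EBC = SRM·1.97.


SRM = 1.4922·31.7^0.6859 = 15.9736
EBC = 15.9736·1.97

31.4680 EBC


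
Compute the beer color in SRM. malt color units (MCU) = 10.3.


SRM = 1.4922 · MCU^0.6859
SRM = 1.4922 · 10.3^0.6859

7.3881 SRM


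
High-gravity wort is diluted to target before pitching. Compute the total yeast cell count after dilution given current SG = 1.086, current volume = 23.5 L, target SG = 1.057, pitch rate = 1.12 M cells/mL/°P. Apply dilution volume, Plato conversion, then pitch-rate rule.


V_w = V·((SG_c−1)/(SG_t−1)−1);  °P = 259 − 259/SG_t;  cells = rate·(V+V_w)·°P
V_w = 23.5·((1.086−1)/(1.057−1)−1) = 11.9561
V_final = 23.5 + 11.9561 = 35.4561
°P = 259 − 259/1.057 = 13.9669
cells = 1.12·35.4561·13.9669

554.6374 billion cells


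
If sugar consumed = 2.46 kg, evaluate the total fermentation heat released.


Q = m_sugar · 590 kJ/kg
Q = 2.46 · 590

1451.4000 kJ


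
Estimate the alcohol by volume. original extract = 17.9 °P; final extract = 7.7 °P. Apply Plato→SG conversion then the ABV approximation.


SG = 259/(259 − P);  ABV = (OG − FG)·131.25
OG = 259/(259 − 17.9) = 1.0742
FG = 259/(259 − 7.7) = 1.0306
ABV = (1.0742 − 1.0306)·131.25

5.7228 % ABV


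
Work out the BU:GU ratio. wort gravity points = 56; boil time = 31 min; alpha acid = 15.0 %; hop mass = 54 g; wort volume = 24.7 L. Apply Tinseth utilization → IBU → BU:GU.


U = 1.65·0.000125^(GP/1000)·(1−e^(−0.04t))/4.15;  IBU = (α/100)·m·U·1000/V;  BU:GU = IBU/GP
U = 1.65·0.000125^(56/1000)·(1−e^(−0.04·31))/4.15 = 0.1708
IBU = (15.0/100)·54·0.1708·1000/24.7 = 56.0126
BU:GU = 56.0126/56

1.0002


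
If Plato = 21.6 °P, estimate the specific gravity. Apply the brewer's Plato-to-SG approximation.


SG = 259/(259 − P)
SG = 259/(259 − 21.6)

1.0910


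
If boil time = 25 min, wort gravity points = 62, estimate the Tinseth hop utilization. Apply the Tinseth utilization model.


U = 1.65·0.000125^(GP/1000) · (1 − e^(−0.04·t))/4.15
bigness = 1.65·0.000125^(62/1000) = 0.9451
boil_factor = (1 − e^(−0.04·25))/4.15 = 0.1523
U = 0.9451 · 0.1523

0.1440


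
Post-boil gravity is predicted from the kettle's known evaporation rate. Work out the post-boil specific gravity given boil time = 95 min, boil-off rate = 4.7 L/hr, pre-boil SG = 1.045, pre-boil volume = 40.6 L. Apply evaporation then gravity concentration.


V_post = V_pre − rate·(t/60);  SG_post = 1 + (SG_pre−1)·V_pre/V_post
V_post = 40.6 − 4.7·(95/60) = 33.1583
SG_post = 1 + (1.045 − 1)·40.6/33.1583

1.0551


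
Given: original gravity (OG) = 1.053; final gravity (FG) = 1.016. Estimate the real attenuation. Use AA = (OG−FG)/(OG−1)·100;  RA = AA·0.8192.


AA = (1.053 − 1.016)/(1.053 − 1)·100 = 69.8113
RA = 69.8113·0.8192

57.1894 %


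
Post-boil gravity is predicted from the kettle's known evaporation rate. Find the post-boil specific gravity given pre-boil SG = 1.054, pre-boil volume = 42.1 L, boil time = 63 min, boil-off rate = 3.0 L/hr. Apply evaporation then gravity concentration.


V_post = V_pre − rate·(t/60);  SG_post = 1 + (SG_pre−1)·V_pre/V_post
V_post = 42.1 − 3.0·(63/60) = 38.9500
SG_post = 1 + (1.054 − 1)·42.1/38.9500

1.0584


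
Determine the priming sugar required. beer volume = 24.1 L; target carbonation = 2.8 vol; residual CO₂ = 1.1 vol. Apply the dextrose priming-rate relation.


sugar = (target − residual)·4.0·V
sugar = (2.8 − 1.1)·4.0·24.1

163.8800 g


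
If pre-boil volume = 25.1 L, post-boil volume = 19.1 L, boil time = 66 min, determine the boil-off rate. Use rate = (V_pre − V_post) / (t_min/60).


rate = (25.1 − 19.1) / (66/60)

5.4545 L/hr


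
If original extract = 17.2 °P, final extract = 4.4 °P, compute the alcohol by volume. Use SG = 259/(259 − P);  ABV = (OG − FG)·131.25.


OG = 259/(259 − 17.2) = 1.0711
FG = 259/(259 − 4.4) = 1.0173
ABV = (1.0711 − 1.0173)·131.25

7.0680 % ABV


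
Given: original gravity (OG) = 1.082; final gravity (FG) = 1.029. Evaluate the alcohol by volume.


ABV = (OG − FG) · 131.25
ABV = (1.082 − 1.029) · 131.25

6.9563 % ABV


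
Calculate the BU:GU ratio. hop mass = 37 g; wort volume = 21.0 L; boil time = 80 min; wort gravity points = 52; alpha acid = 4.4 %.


U = 1.65·0.000125^(GP/1000)·(1−e^(−0.04t))/4.15;  IBU = (α/100)·m·U·1000/V;  BU:GU = IBU/GP
U = 1.65·0.000125^(52/1000)·(1−e^(−0.04·80))/4.15 = 0.2390
IBU = (4.4/100)·37·0.2390·1000/21.0 = 18.5283
BU:GU = 18.5283/52

0.3563


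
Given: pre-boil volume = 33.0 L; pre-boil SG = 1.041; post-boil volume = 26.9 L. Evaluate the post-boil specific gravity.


SG_post = 1 + (SG_pre − 1)·V_pre/V_post
pts_pre = (1.041 − 1)·1000 = 41.0000
pts_post = 41.0000·33.0/26.9 = 50.2974
SG_post = 1 + 50.2974/1000

1.0503


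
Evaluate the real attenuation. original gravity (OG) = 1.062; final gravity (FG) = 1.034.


AA = (OG−FG)/(OG−1)·100;  RA = AA·0.8192
AA = (1.062 − 1.034)/(1.062 − 1)·100 = 45.1613
RA = 45.1613·0.8192

36.9961 %


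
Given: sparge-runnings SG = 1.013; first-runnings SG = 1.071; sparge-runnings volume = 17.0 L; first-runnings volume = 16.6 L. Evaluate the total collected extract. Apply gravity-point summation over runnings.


total = Σ (SG_i − 1)·1000·V_i
first = (1.071 − 1)·1000·16.6 = 1178.6000
sparge = (1.013 − 1)·1000·17.0 = 221.0000
total = 1178.6000 + 221.0000

1399.6000 gravity·L


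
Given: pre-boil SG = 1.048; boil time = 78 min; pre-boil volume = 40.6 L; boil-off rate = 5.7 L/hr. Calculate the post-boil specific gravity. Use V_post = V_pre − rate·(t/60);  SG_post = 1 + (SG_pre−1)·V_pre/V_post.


V_post = 40.6 − 5.7·(78/60) = 33.1900
SG_post = 1 + (1.048 − 1)·40.6/33.1900

1.0587


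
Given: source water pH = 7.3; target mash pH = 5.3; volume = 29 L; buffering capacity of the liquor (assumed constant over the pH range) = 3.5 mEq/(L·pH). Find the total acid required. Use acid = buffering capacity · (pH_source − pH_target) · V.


acid = 3.5 · (7.3 − 5.3) · 29

203.0000 mEq


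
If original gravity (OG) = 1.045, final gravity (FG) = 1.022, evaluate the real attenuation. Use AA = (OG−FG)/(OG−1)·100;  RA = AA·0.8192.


AA = (1.045 − 1.022)/(1.045 − 1)·100 = 51.1111
RA = 51.1111·0.8192

41.8702 %


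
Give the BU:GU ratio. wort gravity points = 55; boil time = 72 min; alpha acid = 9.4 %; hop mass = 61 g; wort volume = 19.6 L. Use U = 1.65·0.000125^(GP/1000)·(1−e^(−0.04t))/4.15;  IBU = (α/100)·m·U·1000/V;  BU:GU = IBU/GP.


U = 1.65·0.000125^(55/1000)·(1−e^(−0.04·72))/4.15 = 0.2289
IBU = (9.4/100)·61·0.2289·1000/19.6 = 66.9696
BU:GU = 66.9696/55

1.2176


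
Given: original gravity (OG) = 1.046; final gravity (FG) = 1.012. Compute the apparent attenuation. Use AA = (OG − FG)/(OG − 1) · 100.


AA = (1.046 − 1.012)/(1.046 − 1) · 100

73.9130 %


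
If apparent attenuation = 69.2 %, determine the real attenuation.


RA = AA · 0.8192
RA = 69.2 · 0.8192

56.6886 %


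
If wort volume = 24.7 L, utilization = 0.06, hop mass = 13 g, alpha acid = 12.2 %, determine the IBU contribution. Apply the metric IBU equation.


IBU = (α/100)·mass·U·1000 / V
IBU = (12.2/100)·13·0.06·1000 / 24.7

3.8526 IBU


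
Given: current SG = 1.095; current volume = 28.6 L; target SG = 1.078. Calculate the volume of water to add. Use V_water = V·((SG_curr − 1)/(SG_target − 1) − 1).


V_water = 28.6·((1.095 − 1)/(1.078 − 1) − 1)

6.2333 L


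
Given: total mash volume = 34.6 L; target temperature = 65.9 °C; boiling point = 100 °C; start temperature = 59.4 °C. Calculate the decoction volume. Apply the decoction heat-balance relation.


V_dec = V_total·(T_target − T_start)/(T_boil − T_start)
V_dec = 34.6·(65.9 − 59.4)/(100 − 59.4)

5.5394 L


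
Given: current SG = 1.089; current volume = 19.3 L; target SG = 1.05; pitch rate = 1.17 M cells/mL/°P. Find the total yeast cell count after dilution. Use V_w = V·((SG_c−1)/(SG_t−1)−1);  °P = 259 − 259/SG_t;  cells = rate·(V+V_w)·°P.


V_w = 19.3·((1.089−1)/(1.05−1)−1) = 15.0540
V_final = 19.3 + 15.0540 = 34.3540
°P = 259 − 259/1.05 = 12.3333
cells = 1.17·34.3540·12.3333

495.7282 billion cells


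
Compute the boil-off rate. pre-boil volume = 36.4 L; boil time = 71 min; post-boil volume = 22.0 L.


rate = (V_pre − V_post) / (t_min/60)
rate = (36.4 − 22.0) / (71/60)

12.1690 L/hr


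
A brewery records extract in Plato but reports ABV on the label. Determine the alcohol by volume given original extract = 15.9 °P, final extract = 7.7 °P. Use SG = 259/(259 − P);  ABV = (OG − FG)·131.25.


OG = 259/(259 − 15.9) = 1.0654
FG = 259/(259 − 7.7) = 1.0306
ABV = (1.0654 − 1.0306)·131.25

4.5628 % ABV


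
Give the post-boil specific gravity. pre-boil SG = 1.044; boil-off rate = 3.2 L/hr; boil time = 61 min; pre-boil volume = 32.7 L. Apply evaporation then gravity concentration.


V_post = V_pre − rate·(t/60);  SG_post = 1 + (SG_pre−1)·V_pre/V_post
V_post = 32.7 − 3.2·(61/60) = 29.4467
SG_post = 1 + (1.044 − 1)·32.7/29.4467

1.0489


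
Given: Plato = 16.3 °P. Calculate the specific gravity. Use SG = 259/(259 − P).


SG = 259/(259 − 16.3)

1.0672


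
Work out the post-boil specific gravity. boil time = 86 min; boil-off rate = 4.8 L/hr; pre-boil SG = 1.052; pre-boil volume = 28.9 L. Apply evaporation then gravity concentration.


V_post = V_pre − rate·(t/60);  SG_post = 1 + (SG_pre−1)·V_pre/V_post
V_post = 28.9 − 4.8·(86/60) = 22.0200
SG_post = 1 + (1.052 − 1)·28.9/22.0200

1.0682


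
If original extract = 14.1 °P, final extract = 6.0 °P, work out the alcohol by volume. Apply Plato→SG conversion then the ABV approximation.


SG = 259/(259 − P);  ABV = (OG − FG)·131.25
OG = 259/(259 − 14.1) = 1.0576
FG = 259/(259 − 6.0) = 1.0237
ABV = (1.0576 − 1.0237)·131.25

4.4440 % ABV


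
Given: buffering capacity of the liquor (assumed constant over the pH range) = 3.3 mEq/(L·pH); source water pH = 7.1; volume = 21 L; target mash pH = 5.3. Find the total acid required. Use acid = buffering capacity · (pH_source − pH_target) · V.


acid = 3.3 · (7.1 − 5.3) · 21

124.7400 mEq


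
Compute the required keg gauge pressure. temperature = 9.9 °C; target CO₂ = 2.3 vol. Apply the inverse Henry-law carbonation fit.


psi = vols/(0.01821 + 0.09011·e^(−0.04·T)) − 14.695
psi = 2.3/(0.01821 + 0.09011·e^(−0.04·9.9)) − 14.695

14.4726 psi


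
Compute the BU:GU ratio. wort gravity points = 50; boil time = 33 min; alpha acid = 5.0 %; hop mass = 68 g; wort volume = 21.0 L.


U = 1.65·0.000125^(GP/1000)·(1−e^(−0.04t))/4.15;  IBU = (α/100)·m·U·1000/V;  BU:GU = IBU/GP
U = 1.65·0.000125^(50/1000)·(1−e^(−0.04·33))/4.15 = 0.1859
IBU = (5.0/100)·68·0.1859·1000/21.0 = 30.0999
BU:GU = 30.0999/50

0.6020


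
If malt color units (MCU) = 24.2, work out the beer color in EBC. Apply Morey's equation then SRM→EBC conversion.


SRM = 1.4922·MCU^0.6859;  EBC = SRM·1.97
SRM = 1.4922·24.2^0.6859 = 13.2735
EBC = 13.2735·1.97

26.1488 EBC


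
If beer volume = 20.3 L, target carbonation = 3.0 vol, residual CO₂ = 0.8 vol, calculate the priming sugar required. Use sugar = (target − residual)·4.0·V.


sugar = (3.0 − 0.8)·4.0·20.3

178.6400 g


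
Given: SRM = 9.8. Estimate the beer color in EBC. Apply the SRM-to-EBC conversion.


EBC = SRM · 1.97
EBC = 9.8 · 1.97

19.3060 EBC


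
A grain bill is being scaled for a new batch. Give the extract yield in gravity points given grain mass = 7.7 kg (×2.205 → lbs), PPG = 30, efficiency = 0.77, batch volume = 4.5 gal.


points = lbs × PPG × eff / vol
lbs = 7.7 × 2.205 = 16.9785
points = 16.9785 × 30 × 0.77 / 4.5

87.1563 points


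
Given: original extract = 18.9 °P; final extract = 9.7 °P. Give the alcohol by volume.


SG = 259/(259 − P);  ABV = (OG − FG)·131.25
OG = 259/(259 − 18.9) = 1.0787
FG = 259/(259 − 9.7) = 1.0389
ABV = (1.0787 − 1.0389)·131.25

5.2248 % ABV


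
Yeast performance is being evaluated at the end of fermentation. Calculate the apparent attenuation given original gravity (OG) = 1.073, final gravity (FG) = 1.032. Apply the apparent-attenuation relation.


AA = (OG − FG)/(OG − 1) · 100
AA = (1.073 − 1.032)/(1.073 − 1) · 100

56.1644 %


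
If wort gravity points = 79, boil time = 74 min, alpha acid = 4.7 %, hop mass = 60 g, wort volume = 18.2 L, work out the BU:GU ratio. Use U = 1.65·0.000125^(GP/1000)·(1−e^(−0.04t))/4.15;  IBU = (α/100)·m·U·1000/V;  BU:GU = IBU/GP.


U = 1.65·0.000125^(79/1000)·(1−e^(−0.04·74))/4.15 = 0.1853
IBU = (4.7/100)·60·0.1853·1000/18.2 = 28.7184
BU:GU = 28.7184/79

0.3635


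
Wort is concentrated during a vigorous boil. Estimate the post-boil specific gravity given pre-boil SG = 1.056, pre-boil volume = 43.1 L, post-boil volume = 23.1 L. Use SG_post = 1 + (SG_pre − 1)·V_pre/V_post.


pts_pre = (1.056 − 1)·1000 = 56.0000
pts_post = 56.0000·43.1/23.1 = 104.4848
SG_post = 1 + 104.4848/1000

1.1045


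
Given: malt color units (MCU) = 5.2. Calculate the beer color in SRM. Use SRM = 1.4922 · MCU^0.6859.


SRM = 1.4922 · 5.2^0.6859

4.6231 SRM


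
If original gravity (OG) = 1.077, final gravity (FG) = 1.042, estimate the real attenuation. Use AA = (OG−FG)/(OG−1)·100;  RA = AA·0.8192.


AA = (1.077 − 1.042)/(1.077 − 1)·100 = 45.4545
RA = 45.4545·0.8192

37.2364 %


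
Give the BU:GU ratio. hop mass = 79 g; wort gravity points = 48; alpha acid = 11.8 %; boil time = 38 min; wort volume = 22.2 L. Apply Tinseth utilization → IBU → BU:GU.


U = 1.65·0.000125^(GP/1000)·(1−e^(−0.04t))/4.15;  IBU = (α/100)·m·U·1000/V;  BU:GU = IBU/GP
U = 1.65·0.000125^(48/1000)·(1−e^(−0.04·38))/4.15 = 0.2018
IBU = (11.8/100)·79·0.2018·1000/22.2 = 84.7334
BU:GU = 84.7334/48

1.7653


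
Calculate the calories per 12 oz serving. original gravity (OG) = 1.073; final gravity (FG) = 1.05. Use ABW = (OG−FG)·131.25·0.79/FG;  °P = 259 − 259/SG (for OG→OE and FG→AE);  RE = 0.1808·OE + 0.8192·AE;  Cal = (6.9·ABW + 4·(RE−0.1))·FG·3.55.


ABW = (1.073 − 1.05)·131.25·0.79/1.05 = 2.2712
OE = 259 − 259/1.073 = 17.6207 °P
AE = 259 − 259/1.05 = 12.3333 °P
RE = 0.1808·17.6207 + 0.8192·12.3333 = 13.2893 °P
Cal = (6.9·2.2712 + 4·(13.2893−0.1))·1.05·3.55

255.0683 kcal


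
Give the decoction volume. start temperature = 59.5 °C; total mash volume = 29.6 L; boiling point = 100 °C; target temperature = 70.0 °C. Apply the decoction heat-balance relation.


V_dec = V_total·(T_target − T_start)/(T_boil − T_start)
V_dec = 29.6·(70.0 − 59.5)/(100 − 59.5)

7.6741 L


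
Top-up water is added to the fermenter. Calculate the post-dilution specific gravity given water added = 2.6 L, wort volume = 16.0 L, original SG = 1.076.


SG_new = 1 + (SG_old − 1)·V_old/(V_old + V_water)
pts = (1.076 − 1)·1000·16.0/(16.0 + 2.6) = 65.3763
SG_new = 1 + 65.3763/1000

1.0654


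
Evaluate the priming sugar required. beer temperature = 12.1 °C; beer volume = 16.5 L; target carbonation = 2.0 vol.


residual = 14.695·(0.01821 + 0.09011·e^(−0.04·T));  sugar = (target − residual)·4.0·V
residual = 14.695·(0.01821 + 0.09011·e^(−0.04·12.1)) = 1.0837
sugar = (2.0 − 1.0837)·4.0·16.5

60.4760 g


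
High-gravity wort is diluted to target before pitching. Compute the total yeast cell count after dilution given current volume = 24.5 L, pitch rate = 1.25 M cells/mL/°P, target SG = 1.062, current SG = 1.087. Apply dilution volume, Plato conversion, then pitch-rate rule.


V_w = V·((SG_c−1)/(SG_t−1)−1);  °P = 259 − 259/SG_t;  cells = rate·(V+V_w)·°P
V_w = 24.5·((1.087−1)/(1.062−1)−1) = 9.8790
V_final = 24.5 + 9.8790 = 34.3790
°P = 259 − 259/1.062 = 15.1205
cells = 1.25·34.3790·15.1205

649.7864 billion cells


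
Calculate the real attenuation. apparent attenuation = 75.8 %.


RA = AA · 0.8192
RA = 75.8 · 0.8192

62.0954 %


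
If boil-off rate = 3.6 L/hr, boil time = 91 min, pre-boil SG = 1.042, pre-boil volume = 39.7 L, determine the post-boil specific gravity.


V_post = V_pre − rate·(t/60);  SG_post = 1 + (SG_pre−1)·V_pre/V_post
V_post = 39.7 − 3.6·(91/60) = 34.2400
SG_post = 1 + (1.042 − 1)·39.7/34.2400

1.0487


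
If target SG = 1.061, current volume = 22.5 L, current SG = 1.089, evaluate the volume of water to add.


V_water = V·((SG_curr − 1)/(SG_target − 1) − 1)
V_water = 22.5·((1.089 − 1)/(1.061 − 1) − 1)

10.3279 L


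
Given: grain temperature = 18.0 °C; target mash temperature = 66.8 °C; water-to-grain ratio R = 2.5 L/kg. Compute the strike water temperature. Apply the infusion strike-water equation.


T_strike = (0.41/R)·(T_mash − T_grain) + T_mash
T_strike = (0.41/2.5)·(66.8 − 18.0) + 66.8

74.8032 °C


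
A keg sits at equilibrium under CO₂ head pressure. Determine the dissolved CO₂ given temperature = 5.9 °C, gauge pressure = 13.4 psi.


vols = (P + 14.695)·(0.01821 + 0.09011·e^(−0.04·T))
vols = (13.4 + 14.695)·(0.01821 + 0.09011·e^(−0.04·5.9))

2.5111 volumes


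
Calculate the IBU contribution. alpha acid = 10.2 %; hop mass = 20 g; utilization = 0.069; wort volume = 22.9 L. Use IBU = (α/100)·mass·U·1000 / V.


IBU = (10.2/100)·20·0.069·1000 / 22.9

6.1467 IBU


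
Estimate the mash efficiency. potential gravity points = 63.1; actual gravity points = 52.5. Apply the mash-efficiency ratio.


efficiency = actual / potential × 100
efficiency = 52.5 / 63.1 × 100

83.2013 %


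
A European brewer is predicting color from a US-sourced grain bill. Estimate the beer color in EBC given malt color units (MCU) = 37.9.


SRM = 1.4922·MCU^0.6859;  EBC = SRM·1.97
SRM = 1.4922·37.9^0.6859 = 18.0558
EBC = 18.0558·1.97

35.5698 EBC


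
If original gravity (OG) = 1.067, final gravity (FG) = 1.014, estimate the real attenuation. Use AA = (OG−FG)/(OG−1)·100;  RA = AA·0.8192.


AA = (1.067 − 1.014)/(1.067 − 1)·100 = 79.1045
RA = 79.1045·0.8192

64.8024 %


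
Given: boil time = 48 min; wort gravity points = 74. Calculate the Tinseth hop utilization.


U = 1.65·0.000125^(GP/1000) · (1 − e^(−0.04·t))/4.15
bigness = 1.65·0.000125^(74/1000) = 0.8485
boil_factor = (1 − e^(−0.04·48))/4.15 = 0.2056
U = 0.8485 · 0.2056

0.1745


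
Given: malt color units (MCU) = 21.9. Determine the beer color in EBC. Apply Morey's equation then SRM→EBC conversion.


SRM = 1.4922·MCU^0.6859;  EBC = SRM·1.97
SRM = 1.4922·21.9^0.6859 = 12.3947
EBC = 12.3947·1.97

24.4177 EBC


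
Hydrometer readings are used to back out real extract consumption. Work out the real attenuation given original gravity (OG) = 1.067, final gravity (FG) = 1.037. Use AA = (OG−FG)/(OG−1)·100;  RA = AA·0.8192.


AA = (1.067 − 1.037)/(1.067 − 1)·100 = 44.7761
RA = 44.7761·0.8192

36.6806 %


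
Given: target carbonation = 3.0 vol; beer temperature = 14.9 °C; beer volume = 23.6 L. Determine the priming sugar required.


residual = 14.695·(0.01821 + 0.09011·e^(−0.04·T));  sugar = (target − residual)·4.0·V
residual = 14.695·(0.01821 + 0.09011·e^(−0.04·14.9)) = 0.9972
sugar = (3.0 − 0.9972)·4.0·23.6

189.0618 g


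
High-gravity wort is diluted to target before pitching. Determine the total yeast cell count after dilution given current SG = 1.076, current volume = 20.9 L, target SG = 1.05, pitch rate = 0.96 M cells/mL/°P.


V_w = V·((SG_c−1)/(SG_t−1)−1);  °P = 259 − 259/SG_t;  cells = rate·(V+V_w)·°P
V_w = 20.9·((1.076−1)/(1.05−1)−1) = 10.8680
V_final = 20.9 + 10.8680 = 31.7680
°P = 259 − 259/1.05 = 12.3333
cells = 0.96·31.7680·12.3333

376.1331 billion cells
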